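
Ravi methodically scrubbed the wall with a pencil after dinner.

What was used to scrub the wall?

a pencil

'with a pencil' marks the instrument of the scrubbing event.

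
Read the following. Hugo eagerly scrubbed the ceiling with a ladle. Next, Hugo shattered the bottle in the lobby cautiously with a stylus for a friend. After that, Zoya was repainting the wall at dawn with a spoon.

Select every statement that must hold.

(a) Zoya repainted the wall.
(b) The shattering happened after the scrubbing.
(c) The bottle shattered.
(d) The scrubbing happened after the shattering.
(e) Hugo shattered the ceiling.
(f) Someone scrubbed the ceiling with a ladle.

(b), (c), (f)

(a) Not entailed — 'was repainting' is progressive on an accomplishment; it does not entail the completed 'repainted'.
(b) Entailed — the narrative places the scrubbing before the shattering.
(c) Entailed — 'Hugo shattered the bottle' is causative; it entails the inchoative 'the bottle shattered'.
(d) Not entailed — the narrative places the scrubbing before the shattering, not after.
(e) Not entailed — Hugo shattered the bottle, not the ceiling; the ceiling belongs to the scrubbing event.
(f) Entailed — every conjunct here is already in the original scrubbing event.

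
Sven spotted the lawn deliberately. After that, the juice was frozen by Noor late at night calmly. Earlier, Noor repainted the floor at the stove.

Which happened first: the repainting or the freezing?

the repainting

The connectives place the repainting before the freezing.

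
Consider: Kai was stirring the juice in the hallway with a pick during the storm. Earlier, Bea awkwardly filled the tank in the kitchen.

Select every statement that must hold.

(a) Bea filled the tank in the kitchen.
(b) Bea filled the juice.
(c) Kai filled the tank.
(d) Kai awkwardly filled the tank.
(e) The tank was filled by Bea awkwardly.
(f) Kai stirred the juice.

(a), (e), (f)

(a) Entailed — the original entails any weakening of itself; this just drops 'awkwardly'.
(b) Not entailed — Bea filled the tank, not the juice; the juice belongs to the stirring event.
(c) Not entailed — the passage has Bea filling the tank, not Kai.
(d) Not entailed — the passage has Bea filling the tank, not Kai.
(e) Entailed — the original entails any weakening of itself; this just drops 'in the kitchen'.
(f) Entailed — 'stir' is an activity; 'was stirring' entails that some stirring happened, so 'stirred' holds.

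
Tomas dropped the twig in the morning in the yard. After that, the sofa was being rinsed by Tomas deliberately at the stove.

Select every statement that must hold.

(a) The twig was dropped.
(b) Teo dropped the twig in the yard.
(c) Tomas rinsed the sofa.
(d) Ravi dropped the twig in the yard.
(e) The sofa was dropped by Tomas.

(a) Entailed — dropping 'in the yard', 'in the morning' and generalizing the agent leaves a sub-description the original still satisfies.
(b) Not entailed — the passage has Tomas dropping the twig, not Teo.
(c) Entailed — 'rinse' is an activity; 'was rinsing' entails that some rinsing happened, so 'rinsed' holds.
(d) Not entailed — the passage has Tomas dropping the twig, not Ravi.
(e) Not entailed — Tomas dropped the twig, not the sofa; the sofa belongs to the rinsing event.

(a), (c)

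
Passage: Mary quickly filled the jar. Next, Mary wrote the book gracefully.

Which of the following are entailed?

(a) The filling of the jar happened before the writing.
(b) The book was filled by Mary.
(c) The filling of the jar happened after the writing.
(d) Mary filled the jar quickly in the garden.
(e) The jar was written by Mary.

(a)

(a) Entailed — the narrative places the filling before the writing.
(b) Not entailed — Mary filled the jar, not the book; the book belongs to the writing event.
(c) Not entailed — the narrative places the filling before the writing, not after.
(d) Not entailed — 'in the garden' adds information not in the original event.
(e) Not entailed — Mary wrote the book, not the jar; the jar belongs to the filling event.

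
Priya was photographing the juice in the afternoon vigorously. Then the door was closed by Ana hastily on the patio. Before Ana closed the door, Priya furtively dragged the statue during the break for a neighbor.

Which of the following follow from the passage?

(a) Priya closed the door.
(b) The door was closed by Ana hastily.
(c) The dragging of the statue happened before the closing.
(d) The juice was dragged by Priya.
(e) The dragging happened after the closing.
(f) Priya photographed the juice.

(b), (c)

(a) Not entailed — the passage has Ana closing the door, not Priya.
(b) Entailed — every conjunct here is already in the original closing event.
(c) Entailed — the narrative places the dragging before the closing.
(d) Not entailed — Priya dragged the statue, not the juice; the juice belongs to the photographing event.
(e) Not entailed — the narrative places the dragging before the closing, not after.
(f) Not entailed — 'was photographing' is progressive on an accomplishment; it does not entail the completed 'photographed'.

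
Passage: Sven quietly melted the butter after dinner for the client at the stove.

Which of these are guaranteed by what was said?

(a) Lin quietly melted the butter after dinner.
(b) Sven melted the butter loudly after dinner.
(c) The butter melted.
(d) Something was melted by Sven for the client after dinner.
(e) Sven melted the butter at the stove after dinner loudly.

(a) Not entailed — the passage has Sven melting the butter, not Lin.
(b) Not entailed — 'loudly' adds a manner not in (and inconsistent with) the original.
(c) Entailed — 'Sven melted the butter' is causative; it entails the inchoative 'the butter melted'.
(d) Entailed — the original entails any weakening of itself; this just drops 'quietly', 'at the stove' and generalizes the patient.
(e) Not entailed — 'loudly' adds a manner not in (and inconsistent with) the original.

(c), (d)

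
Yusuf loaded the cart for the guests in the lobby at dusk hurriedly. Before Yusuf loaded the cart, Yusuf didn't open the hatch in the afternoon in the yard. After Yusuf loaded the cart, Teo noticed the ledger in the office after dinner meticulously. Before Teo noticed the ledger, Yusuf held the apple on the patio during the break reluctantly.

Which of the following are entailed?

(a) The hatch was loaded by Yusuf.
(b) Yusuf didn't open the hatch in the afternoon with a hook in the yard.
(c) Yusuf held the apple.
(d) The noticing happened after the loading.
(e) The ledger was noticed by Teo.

(b), (c), (d), (e)

(a) Not entailed — Yusuf loaded the cart, not the hatch; the hatch belongs to the opening event.
(b) Entailed — under negation, adding a further restriction is entailed: if no such opening event occurred, none occurred with a hook either.
(c) Entailed — the original entails any weakening of itself; this just drops 'during the break', 'on the patio', 'reluctantly'.
(d) Entailed — the narrative places the loading before the noticing.
(e) Entailed — dropping 'meticulously', 'in the office', 'after dinner' leaves a sub-description the original still satisfies.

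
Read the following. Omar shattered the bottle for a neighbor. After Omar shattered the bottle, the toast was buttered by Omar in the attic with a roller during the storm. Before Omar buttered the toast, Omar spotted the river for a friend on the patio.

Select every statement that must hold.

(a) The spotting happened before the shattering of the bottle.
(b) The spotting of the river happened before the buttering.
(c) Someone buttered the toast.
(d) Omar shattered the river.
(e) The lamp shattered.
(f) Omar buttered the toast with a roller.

(a) Not entailed — the narrative doesn't order the spotting relative to the shattering.
(b) Entailed — the narrative places the spotting before the buttering.
(c) Entailed — dropping 'during the storm', 'with a roller', 'in the attic' and generalizing the agent leaves a sub-description the original still satisfies.
(d) Not entailed — Omar shattered the bottle, not the river; the river belongs to the spotting event.
(e) Not entailed — the bottle is what shattered, not the lamp.
(f) Entailed — the original entails any weakening of itself; this just drops 'during the storm', 'in the attic'.

(b), (c), (f)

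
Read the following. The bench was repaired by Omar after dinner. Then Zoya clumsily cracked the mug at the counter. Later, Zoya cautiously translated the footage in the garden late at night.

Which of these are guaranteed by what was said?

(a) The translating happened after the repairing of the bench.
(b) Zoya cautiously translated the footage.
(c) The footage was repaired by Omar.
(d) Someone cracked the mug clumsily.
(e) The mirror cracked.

(a), (b), (d)

(a) Entailed — the narrative places the repairing before the translating.
(b) Entailed — this follows by dropping conjuncts from the translating event's description.
(c) Not entailed — Omar repaired the bench, not the footage; the footage belongs to the translating event.
(d) Entailed — the original entails any weakening of itself; this just drops 'at the counter' and generalizes the agent.
(e) Not entailed — the mug is what cracked, not the mirror.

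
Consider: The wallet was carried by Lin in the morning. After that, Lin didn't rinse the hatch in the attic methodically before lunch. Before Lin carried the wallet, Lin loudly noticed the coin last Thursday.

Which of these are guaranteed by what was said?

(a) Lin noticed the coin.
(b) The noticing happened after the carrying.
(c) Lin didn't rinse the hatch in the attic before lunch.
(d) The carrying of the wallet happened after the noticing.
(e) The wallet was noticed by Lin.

(a), (d)

(a) Entailed — dropping 'last Thursday', 'loudly' leaves a sub-description the original still satisfies.
(b) Not entailed — the narrative places the noticing before the carrying, not after.
(c) Not entailed — dropping 'methodically' under negation is not valid — the original leaves open that Lin rinsed the hatch some other way.
(d) Entailed — the narrative places the noticing before the carrying.
(e) Not entailed — Lin noticed the coin, not the wallet; the wallet belongs to the carrying event.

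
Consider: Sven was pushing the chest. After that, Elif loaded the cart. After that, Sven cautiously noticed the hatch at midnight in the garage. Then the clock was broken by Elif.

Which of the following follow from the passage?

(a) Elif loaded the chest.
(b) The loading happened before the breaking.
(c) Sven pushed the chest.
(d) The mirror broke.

(b), (c)

(a) Not entailed — Elif loaded the cart, not the chest; the chest belongs to the pushing event.
(b) Entailed — the narrative places the loading before the breaking.
(c) Entailed — 'push' is an activity; 'was pushing' entails that some pushing happened, so 'pushed' holds.
(d) Not entailed — the clock is what broke, not the mirror.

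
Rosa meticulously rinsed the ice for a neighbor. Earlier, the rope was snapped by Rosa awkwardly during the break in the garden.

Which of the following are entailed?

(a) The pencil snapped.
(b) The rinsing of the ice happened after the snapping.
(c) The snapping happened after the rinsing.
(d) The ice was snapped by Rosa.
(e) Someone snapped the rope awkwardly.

(b), (e)

(a) Not entailed — the rope is what snapped, not the pencil.
(b) Entailed — the narrative places the snapping before the rinsing.
(c) Not entailed — the narrative places the snapping before the rinsing, not after.
(d) Not entailed — Rosa snapped the rope, not the ice; the ice belongs to the rinsing event.
(e) Entailed — the original entails any weakening of itself; this just drops 'during the break', 'in the garden' and generalizes the agent.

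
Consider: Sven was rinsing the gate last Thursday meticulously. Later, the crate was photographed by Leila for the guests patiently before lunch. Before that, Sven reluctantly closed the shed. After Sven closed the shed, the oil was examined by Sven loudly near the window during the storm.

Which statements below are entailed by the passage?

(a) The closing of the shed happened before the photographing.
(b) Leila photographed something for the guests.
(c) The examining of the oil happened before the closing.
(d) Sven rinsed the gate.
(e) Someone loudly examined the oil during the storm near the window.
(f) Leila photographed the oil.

(a), (b), (d), (e)

(a) Entailed — the narrative places the closing before the photographing.
(b) Entailed — this follows by dropping conjuncts from the photographing event's description.
(c) Not entailed — the narrative places the closing before the examining, not after.
(d) Entailed — 'rinse' is an activity; 'was rinsing' entails that some rinsing happened, so 'rinsed' holds.
(e) Entailed — the original entails any weakening of itself; this just generalizes the agent.
(f) Not entailed — Leila photographed the crate, not the oil; the oil belongs to the examining event.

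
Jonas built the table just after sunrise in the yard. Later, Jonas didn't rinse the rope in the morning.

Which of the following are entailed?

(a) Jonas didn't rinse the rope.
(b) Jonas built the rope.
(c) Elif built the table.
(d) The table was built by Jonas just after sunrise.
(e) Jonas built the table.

(a) Not entailed — dropping 'in the morning' under negation is not valid — the original leaves open that Jonas rinsed the rope some other way.
(b) Not entailed — Jonas built the table, not the rope; the rope belongs to the rinsing event.
(c) Not entailed — the passage has Jonas building the table, not Elif.
(d) Entailed — the original entails any weakening of itself; this just drops 'in the yard'.
(e) Entailed — every conjunct here is already in the original building event.

(d), (e)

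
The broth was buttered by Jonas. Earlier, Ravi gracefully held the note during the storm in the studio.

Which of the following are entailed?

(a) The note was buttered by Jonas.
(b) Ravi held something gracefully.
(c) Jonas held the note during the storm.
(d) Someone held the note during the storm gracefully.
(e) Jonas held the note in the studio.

(a) Not entailed — Jonas buttered the broth, not the note; the note belongs to the holding event.
(b) Entailed — this follows by dropping conjuncts from the holding event's description.
(c) Not entailed — the passage has Ravi holding the note, not Jonas.
(d) Entailed — every conjunct here is already in the original holding event.
(e) Not entailed — the passage has Ravi holding the note, not Jonas.

(b), (d)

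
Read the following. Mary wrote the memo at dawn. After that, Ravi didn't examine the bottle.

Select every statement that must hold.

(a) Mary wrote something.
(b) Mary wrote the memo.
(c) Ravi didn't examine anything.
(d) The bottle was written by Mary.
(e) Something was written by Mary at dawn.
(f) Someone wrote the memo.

(a), (b), (e), (f)

(a) Entailed — dropping 'at dawn' and generalizing the patient leaves a sub-description the original still satisfies.
(b) Entailed — this follows by dropping conjuncts from the writing event's description.
(c) Not entailed — the original only denies this specific event; Ravi may have examined something else.
(d) Not entailed — Mary wrote the memo, not the bottle; the bottle belongs to the examining event.
(e) Entailed — every conjunct here is already in the original writing event.
(f) Entailed — every conjunct here is already in the original writing event.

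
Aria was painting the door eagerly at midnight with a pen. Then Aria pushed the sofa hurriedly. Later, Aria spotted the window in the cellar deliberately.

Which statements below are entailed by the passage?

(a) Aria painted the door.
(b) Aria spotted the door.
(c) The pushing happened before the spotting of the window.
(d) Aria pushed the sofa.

(c), (d)

(a) Not entailed — 'was painting' is progressive on an accomplishment; it does not entail the completed 'painted'.
(b) Not entailed — Aria spotted the window, not the door; the door belongs to the painting event.
(c) Entailed — the narrative places the pushing before the spotting.
(d) Entailed — every conjunct here is already in the original pushing event.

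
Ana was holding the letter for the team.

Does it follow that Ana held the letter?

'hold' is atelic; if Ana was holding the letter, then Ana held the letter (for some time).

yes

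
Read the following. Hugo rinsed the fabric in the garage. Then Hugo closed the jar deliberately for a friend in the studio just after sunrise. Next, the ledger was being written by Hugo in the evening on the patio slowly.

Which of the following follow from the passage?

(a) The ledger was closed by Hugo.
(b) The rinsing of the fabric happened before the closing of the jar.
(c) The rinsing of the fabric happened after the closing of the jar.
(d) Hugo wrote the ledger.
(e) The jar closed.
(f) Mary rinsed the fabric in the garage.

(a) Not entailed — Hugo closed the jar, not the ledger; the ledger belongs to the writing event.
(b) Entailed — the narrative places the rinsing before the closing.
(c) Not entailed — the narrative places the rinsing before the closing, not after.
(d) Not entailed — 'was writing' is progressive on an accomplishment; it does not entail the completed 'wrote'.
(e) Entailed — 'Hugo closed the jar' is causative; it entails the inchoative 'the jar closed'.
(f) Not entailed — the passage has Hugo rinsing the fabric, not Mary.

(b), (e)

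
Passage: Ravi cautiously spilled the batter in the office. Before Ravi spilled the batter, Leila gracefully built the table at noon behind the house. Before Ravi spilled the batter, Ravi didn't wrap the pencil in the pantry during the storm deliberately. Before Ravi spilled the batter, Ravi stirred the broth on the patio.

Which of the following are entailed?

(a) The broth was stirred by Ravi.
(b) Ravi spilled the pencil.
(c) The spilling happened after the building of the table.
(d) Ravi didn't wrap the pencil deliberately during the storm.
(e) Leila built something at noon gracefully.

(a), (c), (e)

(a) Entailed — dropping 'on the patio' leaves a sub-description the original still satisfies.
(b) Not entailed — Ravi spilled the batter, not the pencil; the pencil belongs to the wrapping event.
(c) Entailed — the narrative places the building before the spilling.
(d) Not entailed — dropping 'in the pantry' under negation is not valid — the original leaves open that Ravi wrapped the pencil some other way.
(e) Entailed — every conjunct here is already in the original building event.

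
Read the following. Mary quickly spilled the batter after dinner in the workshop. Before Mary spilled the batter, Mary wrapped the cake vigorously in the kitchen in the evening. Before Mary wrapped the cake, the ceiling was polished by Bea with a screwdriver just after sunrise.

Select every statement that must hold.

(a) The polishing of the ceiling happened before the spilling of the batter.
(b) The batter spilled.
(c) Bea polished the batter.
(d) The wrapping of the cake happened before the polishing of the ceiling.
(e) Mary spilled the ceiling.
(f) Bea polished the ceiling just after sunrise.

(a), (b), (f)

(a) Entailed — the narrative places the polishing before the spilling.
(b) Entailed — 'Mary spilled the batter' is causative; it entails the inchoative 'the batter spilled'.
(c) Not entailed — Bea polished the ceiling, not the batter; the batter belongs to the spilling event.
(d) Not entailed — the narrative places the polishing before the wrapping, not after.
(e) Not entailed — Mary spilled the batter, not the ceiling; the ceiling belongs to the polishing event.
(f) Entailed — every conjunct here is already in the original polishing event.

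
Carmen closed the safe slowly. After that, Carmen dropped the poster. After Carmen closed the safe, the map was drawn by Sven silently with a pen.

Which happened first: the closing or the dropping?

The connectives place the closing before the dropping.

the closing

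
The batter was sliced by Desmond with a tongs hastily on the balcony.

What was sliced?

the batter

'the batter' marks the patient of the slicing event.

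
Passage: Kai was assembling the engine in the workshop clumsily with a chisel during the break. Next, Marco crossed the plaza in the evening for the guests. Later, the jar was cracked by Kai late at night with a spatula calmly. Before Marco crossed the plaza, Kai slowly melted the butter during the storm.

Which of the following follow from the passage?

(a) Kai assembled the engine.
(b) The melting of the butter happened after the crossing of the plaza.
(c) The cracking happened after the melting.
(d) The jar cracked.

(a) Not entailed — 'was assembling' is progressive on an accomplishment; it does not entail the completed 'assembled'.
(b) Not entailed — the narrative places the melting before the crossing, not after.
(c) Entailed — the narrative places the melting before the cracking.
(d) Entailed — 'Kai cracked the jar' is causative; it entails the inchoative 'the jar cracked'.

(c), (d)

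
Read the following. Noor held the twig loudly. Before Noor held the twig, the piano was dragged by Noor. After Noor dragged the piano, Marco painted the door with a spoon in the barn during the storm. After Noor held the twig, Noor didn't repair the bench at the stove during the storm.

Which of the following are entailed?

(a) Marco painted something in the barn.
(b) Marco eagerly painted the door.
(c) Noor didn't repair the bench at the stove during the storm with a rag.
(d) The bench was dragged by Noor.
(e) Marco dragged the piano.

(a), (c)

(a) Entailed — dropping 'during the storm', 'with a spoon' and generalizing the patient leaves a sub-description the original still satisfies.
(b) Not entailed — 'eagerly' adds information not in the original event.
(c) Entailed — under negation, adding a further restriction is entailed: if no such repairing event occurred, none occurred with a rag either.
(d) Not entailed — Noor dragged the piano, not the bench; the bench belongs to the repairing event.
(e) Not entailed — the passage has Noor dragging the piano, not Marco.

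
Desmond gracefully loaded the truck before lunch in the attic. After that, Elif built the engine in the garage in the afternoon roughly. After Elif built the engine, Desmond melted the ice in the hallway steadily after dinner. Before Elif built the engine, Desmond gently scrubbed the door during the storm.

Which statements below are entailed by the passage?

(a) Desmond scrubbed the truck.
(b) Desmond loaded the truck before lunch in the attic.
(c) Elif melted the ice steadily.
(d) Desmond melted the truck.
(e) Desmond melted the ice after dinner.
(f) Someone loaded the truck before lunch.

(a) Not entailed — Desmond scrubbed the door, not the truck; the truck belongs to the loading event.
(b) Entailed — the original entails any weakening of itself; this just drops 'gracefully'.
(c) Not entailed — the passage has Desmond melting the ice, not Elif.
(d) Not entailed — Desmond melted the ice, not the truck; the truck belongs to the loading event.
(e) Entailed — every conjunct here is already in the original melting event.
(f) Entailed — the original entails any weakening of itself; this just drops 'in the attic', 'gracefully' and generalizes the agent.

(b), (e), (f)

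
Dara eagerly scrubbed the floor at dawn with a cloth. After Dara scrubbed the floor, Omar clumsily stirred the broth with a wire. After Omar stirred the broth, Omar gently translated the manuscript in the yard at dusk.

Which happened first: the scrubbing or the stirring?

The connectives place the scrubbing before the stirring.

the scrubbing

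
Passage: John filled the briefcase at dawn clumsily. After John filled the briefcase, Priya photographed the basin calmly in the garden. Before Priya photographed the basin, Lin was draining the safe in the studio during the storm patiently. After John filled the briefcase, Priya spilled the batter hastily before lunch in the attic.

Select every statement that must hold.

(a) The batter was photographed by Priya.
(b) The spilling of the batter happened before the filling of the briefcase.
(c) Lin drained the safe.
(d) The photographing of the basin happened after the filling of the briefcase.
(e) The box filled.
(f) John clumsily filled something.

(a) Not entailed — Priya photographed the basin, not the batter; the batter belongs to the spilling event.
(b) Not entailed — the narrative places the filling before the spilling, not after.
(c) Not entailed — 'was draining' is progressive on an accomplishment; it does not entail the completed 'drained'.
(d) Entailed — the narrative places the filling before the photographing.
(e) Not entailed — the briefcase is what filled, not the box.
(f) Entailed — this follows by dropping conjuncts from the filling event's description.

(d), (f)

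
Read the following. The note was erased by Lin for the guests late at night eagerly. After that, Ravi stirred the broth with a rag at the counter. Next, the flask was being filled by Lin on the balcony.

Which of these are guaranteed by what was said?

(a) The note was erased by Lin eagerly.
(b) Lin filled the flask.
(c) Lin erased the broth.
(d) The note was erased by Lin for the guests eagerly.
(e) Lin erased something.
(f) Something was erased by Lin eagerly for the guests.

(a), (d), (e), (f)

(a) Entailed — every conjunct here is already in the original erasing event.
(b) Not entailed — 'was filling' is progressive on an accomplishment; it does not entail the completed 'filled'.
(c) Not entailed — Lin erased the note, not the broth; the broth belongs to the stirring event.
(d) Entailed — this follows by dropping conjuncts from the erasing event's description.
(e) Entailed — this follows by dropping conjuncts from the erasing event's description.
(f) Entailed — every conjunct here is already in the original erasing event.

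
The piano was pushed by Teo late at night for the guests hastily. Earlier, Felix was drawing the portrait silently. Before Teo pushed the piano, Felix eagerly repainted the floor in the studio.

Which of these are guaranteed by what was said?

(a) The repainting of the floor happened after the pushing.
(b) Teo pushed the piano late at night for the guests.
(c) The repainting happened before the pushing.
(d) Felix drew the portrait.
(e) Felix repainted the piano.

(a) Not entailed — the narrative places the repainting before the pushing, not after.
(b) Entailed — the original entails any weakening of itself; this just drops 'hastily'.
(c) Entailed — the narrative places the repainting before the pushing.
(d) Not entailed — 'was drawing' is progressive on an accomplishment; it does not entail the completed 'drew'.
(e) Not entailed — Felix repainted the floor, not the piano; the piano belongs to the pushing event.

(b), (c)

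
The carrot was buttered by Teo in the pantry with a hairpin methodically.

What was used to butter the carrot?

'with a hairpin' marks the instrument of the buttering event.

a hairpin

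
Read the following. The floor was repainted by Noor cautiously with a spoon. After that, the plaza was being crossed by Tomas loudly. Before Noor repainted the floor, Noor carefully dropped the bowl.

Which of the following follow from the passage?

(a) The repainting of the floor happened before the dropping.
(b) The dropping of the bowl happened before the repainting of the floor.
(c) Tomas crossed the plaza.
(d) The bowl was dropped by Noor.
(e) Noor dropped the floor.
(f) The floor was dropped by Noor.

(b), (d)

(a) Not entailed — the narrative places the dropping before the repainting, not after.
(b) Entailed — the narrative places the dropping before the repainting.
(c) Not entailed — 'was crossing' is progressive on an accomplishment; it does not entail the completed 'crossed'.
(d) Entailed — this follows by dropping conjuncts from the dropping event's description.
(e) Not entailed — Noor dropped the bowl, not the floor; the floor belongs to the repainting event.
(f) Not entailed — Noor dropped the bowl, not the floor; the floor belongs to the repainting event.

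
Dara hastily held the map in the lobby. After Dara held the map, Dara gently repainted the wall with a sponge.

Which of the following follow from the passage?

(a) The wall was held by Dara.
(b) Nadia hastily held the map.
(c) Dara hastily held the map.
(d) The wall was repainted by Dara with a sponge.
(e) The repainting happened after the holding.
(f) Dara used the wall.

(c), (d), (e)

(a) Not entailed — Dara held the map, not the wall; the wall belongs to the repainting event.
(b) Not entailed — the passage has Dara holding the map, not Nadia.
(c) Entailed — every conjunct here is already in the original holding event.
(d) Entailed — this follows by dropping conjuncts from the repainting event's description.
(e) Entailed — the narrative places the holding before the repainting.
(f) Not entailed — the wall is the patient, not an instrument — Dara used a sponge.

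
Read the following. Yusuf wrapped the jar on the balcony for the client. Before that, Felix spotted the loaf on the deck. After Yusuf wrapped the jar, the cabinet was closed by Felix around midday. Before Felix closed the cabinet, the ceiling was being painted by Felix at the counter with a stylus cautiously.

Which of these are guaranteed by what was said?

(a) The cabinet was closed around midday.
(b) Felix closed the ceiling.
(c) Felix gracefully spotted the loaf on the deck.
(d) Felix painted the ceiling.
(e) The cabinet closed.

(a), (e)

(a) Entailed — every conjunct here is already in the original closing event.
(b) Not entailed — Felix closed the cabinet, not the ceiling; the ceiling belongs to the painting event.
(c) Not entailed — 'gracefully' adds information not in the original event.
(d) Not entailed — 'was painting' is progressive on an accomplishment; it does not entail the completed 'painted'.
(e) Entailed — 'Felix closed the cabinet' is causative; it entails the inchoative 'the cabinet closed'.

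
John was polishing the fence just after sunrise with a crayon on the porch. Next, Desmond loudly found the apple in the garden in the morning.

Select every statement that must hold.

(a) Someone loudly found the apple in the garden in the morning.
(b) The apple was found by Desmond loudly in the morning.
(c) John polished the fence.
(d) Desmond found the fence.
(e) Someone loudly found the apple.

(a), (b), (c), (e)

(a) Entailed — every conjunct here is already in the original finding event.
(b) Entailed — the original entails any weakening of itself; this just drops 'in the garden'.
(c) Entailed — 'polish' is an activity; 'was polishing' entails that some polishing happened, so 'polished' holds.
(d) Not entailed — Desmond found the apple, not the fence; the fence belongs to the polishing event.
(e) Entailed — this follows by dropping conjuncts from the finding event's description.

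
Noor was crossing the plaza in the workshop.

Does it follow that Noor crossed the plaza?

'was crossing' is progressive; for an accomplishment like 'cross the plaza', it doesn't entail completion.

no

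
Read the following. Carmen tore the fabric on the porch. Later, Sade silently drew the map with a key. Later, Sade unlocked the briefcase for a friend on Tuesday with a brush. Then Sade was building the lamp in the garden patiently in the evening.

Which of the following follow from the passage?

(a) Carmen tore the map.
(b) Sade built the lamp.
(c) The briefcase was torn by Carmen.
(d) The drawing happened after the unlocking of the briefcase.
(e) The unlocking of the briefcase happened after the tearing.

(e)

(a) Not entailed — Carmen tore the fabric, not the map; the map belongs to the drawing event.
(b) Not entailed — 'was building' is progressive on an accomplishment; it does not entail the completed 'built'.
(c) Not entailed — Carmen tore the fabric, not the briefcase; the briefcase belongs to the unlocking event.
(d) Not entailed — the narrative places the drawing before the unlocking, not after.
(e) Entailed — the narrative places the tearing before the unlocking.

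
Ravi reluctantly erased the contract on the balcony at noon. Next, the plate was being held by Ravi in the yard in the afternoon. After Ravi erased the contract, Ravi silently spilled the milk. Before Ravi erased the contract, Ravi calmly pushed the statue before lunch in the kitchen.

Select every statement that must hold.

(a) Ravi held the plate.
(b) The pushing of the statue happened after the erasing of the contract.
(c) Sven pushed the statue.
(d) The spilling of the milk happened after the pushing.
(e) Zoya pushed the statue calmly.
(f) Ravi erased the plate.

(a) Entailed — 'hold' is an activity; 'was holding' entails that some holding happened, so 'held' holds.
(b) Not entailed — the narrative places the pushing before the erasing, not after.
(c) Not entailed — the passage has Ravi pushing the statue, not Sven.
(d) Entailed — the narrative places the pushing before the spilling.
(e) Not entailed — the passage has Ravi pushing the statue, not Zoya.
(f) Not entailed — Ravi erased the contract, not the plate; the plate belongs to the holding event.

(a), (d)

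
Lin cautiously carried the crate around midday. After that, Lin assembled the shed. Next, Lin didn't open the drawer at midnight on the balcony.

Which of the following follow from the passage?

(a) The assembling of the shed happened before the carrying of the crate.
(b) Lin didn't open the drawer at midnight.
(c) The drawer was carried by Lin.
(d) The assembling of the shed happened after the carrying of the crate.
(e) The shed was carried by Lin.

(a) Not entailed — the narrative places the carrying before the assembling, not after.
(b) Not entailed — dropping 'on the balcony' under negation is not valid — the original leaves open that Lin opened the drawer some other way.
(c) Not entailed — Lin carried the crate, not the drawer; the drawer belongs to the opening event.
(d) Entailed — the narrative places the carrying before the assembling.
(e) Not entailed — Lin carried the crate, not the shed; the shed belongs to the assembling event.

(d)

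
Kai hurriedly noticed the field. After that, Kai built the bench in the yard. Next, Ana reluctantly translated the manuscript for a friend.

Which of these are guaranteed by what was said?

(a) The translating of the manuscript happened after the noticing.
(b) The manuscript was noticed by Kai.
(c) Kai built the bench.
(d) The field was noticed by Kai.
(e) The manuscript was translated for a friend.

(a) Entailed — the narrative places the noticing before the translating.
(b) Not entailed — Kai noticed the field, not the manuscript; the manuscript belongs to the translating event.
(c) Entailed — every conjunct here is already in the original building event.
(d) Entailed — this follows by dropping conjuncts from the noticing event's description.
(e) Entailed — this follows by dropping conjuncts from the translating event's description.

(a), (c), (d), (e)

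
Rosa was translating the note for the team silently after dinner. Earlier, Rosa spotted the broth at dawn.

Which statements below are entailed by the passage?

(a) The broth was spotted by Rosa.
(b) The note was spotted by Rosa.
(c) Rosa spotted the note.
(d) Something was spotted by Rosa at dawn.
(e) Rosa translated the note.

(a), (d)

(a) Entailed — every conjunct here is already in the original spotting event.
(b) Not entailed — Rosa spotted the broth, not the note; the note belongs to the translating event.
(c) Not entailed — Rosa spotted the broth, not the note; the note belongs to the translating event.
(d) Entailed — every conjunct here is already in the original spotting event.
(e) Not entailed — 'was translating' is progressive on an accomplishment; it does not entail the completed 'translated'.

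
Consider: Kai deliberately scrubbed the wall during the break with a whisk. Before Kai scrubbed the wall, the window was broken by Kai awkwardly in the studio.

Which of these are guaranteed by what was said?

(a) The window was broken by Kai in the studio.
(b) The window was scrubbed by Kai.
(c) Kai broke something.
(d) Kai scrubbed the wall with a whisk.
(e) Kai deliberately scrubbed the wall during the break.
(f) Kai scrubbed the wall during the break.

(a) Entailed — this follows by dropping conjuncts from the breaking event's description.
(b) Not entailed — Kai scrubbed the wall, not the window; the window belongs to the breaking event.
(c) Entailed — the original entails any weakening of itself; this just drops 'in the studio', 'awkwardly' and generalizes the patient.
(d) Entailed — this follows by dropping conjuncts from the scrubbing event's description.
(e) Entailed — this follows by dropping conjuncts from the scrubbing event's description.
(f) Entailed — this follows by dropping conjuncts from the scrubbing event's description.

(a), (c), (d), (e), (f)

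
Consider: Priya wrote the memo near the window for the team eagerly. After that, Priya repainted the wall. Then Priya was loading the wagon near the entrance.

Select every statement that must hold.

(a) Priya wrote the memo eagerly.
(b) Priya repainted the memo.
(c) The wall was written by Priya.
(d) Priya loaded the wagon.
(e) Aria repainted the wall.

(a)

(a) Entailed — every conjunct here is already in the original writing event.
(b) Not entailed — Priya repainted the wall, not the memo; the memo belongs to the writing event.
(c) Not entailed — Priya wrote the memo, not the wall; the wall belongs to the repainting event.
(d) Not entailed — 'was loading' is progressive on an accomplishment; it does not entail the completed 'loaded'.
(e) Not entailed — the passage has Priya repainting the wall, not Aria.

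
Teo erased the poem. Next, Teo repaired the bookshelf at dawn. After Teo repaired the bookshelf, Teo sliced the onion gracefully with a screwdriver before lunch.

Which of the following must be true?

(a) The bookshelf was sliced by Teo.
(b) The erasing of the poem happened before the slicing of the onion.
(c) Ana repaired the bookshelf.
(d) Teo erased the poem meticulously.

(b)

(a) Not entailed — Teo sliced the onion, not the bookshelf; the bookshelf belongs to the repairing event.
(b) Entailed — the narrative places the erasing before the slicing.
(c) Not entailed — the passage has Teo repairing the bookshelf, not Ana.
(d) Not entailed — 'meticulously' adds information not in the original event.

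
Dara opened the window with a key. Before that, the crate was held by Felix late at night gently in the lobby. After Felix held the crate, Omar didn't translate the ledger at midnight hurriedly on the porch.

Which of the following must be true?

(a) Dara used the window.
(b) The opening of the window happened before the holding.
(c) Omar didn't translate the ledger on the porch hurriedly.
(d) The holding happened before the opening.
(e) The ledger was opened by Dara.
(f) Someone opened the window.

(d), (f)

(a) Not entailed — the window is the patient, not an instrument — Dara used a key.
(b) Not entailed — the narrative places the holding before the opening, not after.
(c) Not entailed — dropping 'at midnight' under negation is not valid — the original leaves open that Omar translated the ledger some other way.
(d) Entailed — the narrative places the holding before the opening.
(e) Not entailed — Dara opened the window, not the ledger; the ledger belongs to the translating event.
(f) Entailed — the original entails any weakening of itself; this just drops 'with a key' and generalizes the agent.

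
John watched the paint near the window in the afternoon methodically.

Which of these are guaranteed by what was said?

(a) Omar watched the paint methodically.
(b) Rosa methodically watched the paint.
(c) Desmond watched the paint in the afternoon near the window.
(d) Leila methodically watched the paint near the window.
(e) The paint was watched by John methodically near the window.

(e)

(a) Not entailed — the passage has John watching the paint, not Omar.
(b) Not entailed — the passage has John watching the paint, not Rosa.
(c) Not entailed — the passage has John watching the paint, not Desmond.
(d) Not entailed — the passage has John watching the paint, not Leila.
(e) Entailed — the original entails any weakening of itself; this just drops 'in the afternoon'.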